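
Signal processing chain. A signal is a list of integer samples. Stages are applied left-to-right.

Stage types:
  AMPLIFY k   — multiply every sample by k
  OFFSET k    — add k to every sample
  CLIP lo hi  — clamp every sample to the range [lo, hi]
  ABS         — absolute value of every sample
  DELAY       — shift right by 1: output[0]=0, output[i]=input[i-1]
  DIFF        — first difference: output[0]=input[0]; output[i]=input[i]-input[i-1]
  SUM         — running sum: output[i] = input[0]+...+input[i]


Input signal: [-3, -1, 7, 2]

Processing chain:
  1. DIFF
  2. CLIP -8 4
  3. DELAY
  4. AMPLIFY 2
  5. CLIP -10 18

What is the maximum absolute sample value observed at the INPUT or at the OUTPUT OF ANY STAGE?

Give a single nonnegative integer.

Input: [-3, -1, 7, 2] (max |s|=7)
Stage 1 (DIFF): s[0]=-3, -1--3=2, 7--1=8, 2-7=-5 -> [-3, 2, 8, -5] (max |s|=8)
Stage 2 (CLIP -8 4): clip(-3,-8,4)=-3, clip(2,-8,4)=2, clip(8,-8,4)=4, clip(-5,-8,4)=-5 -> [-3, 2, 4, -5] (max |s|=5)
Stage 3 (DELAY): [0, -3, 2, 4] = [0, -3, 2, 4] -> [0, -3, 2, 4] (max |s|=4)
Stage 4 (AMPLIFY 2): 0*2=0, -3*2=-6, 2*2=4, 4*2=8 -> [0, -6, 4, 8] (max |s|=8)
Stage 5 (CLIP -10 18): clip(0,-10,18)=0, clip(-6,-10,18)=-6, clip(4,-10,18)=4, clip(8,-10,18)=8 -> [0, -6, 4, 8] (max |s|=8)
Overall max amplitude: 8

Answer: 8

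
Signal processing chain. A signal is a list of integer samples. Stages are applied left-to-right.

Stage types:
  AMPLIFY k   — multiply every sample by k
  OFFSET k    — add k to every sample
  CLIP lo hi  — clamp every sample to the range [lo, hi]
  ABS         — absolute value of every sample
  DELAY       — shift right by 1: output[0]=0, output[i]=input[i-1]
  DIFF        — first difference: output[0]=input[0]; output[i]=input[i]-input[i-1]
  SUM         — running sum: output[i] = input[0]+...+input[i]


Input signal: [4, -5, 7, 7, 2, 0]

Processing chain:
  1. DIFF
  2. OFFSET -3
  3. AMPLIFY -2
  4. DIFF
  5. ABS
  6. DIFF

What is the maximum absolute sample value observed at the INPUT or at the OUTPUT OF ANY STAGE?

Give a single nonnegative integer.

Answer: 42

Derivation:
Input: [4, -5, 7, 7, 2, 0] (max |s|=7)
Stage 1 (DIFF): s[0]=4, -5-4=-9, 7--5=12, 7-7=0, 2-7=-5, 0-2=-2 -> [4, -9, 12, 0, -5, -2] (max |s|=12)
Stage 2 (OFFSET -3): 4+-3=1, -9+-3=-12, 12+-3=9, 0+-3=-3, -5+-3=-8, -2+-3=-5 -> [1, -12, 9, -3, -8, -5] (max |s|=12)
Stage 3 (AMPLIFY -2): 1*-2=-2, -12*-2=24, 9*-2=-18, -3*-2=6, -8*-2=16, -5*-2=10 -> [-2, 24, -18, 6, 16, 10] (max |s|=24)
Stage 4 (DIFF): s[0]=-2, 24--2=26, -18-24=-42, 6--18=24, 16-6=10, 10-16=-6 -> [-2, 26, -42, 24, 10, -6] (max |s|=42)
Stage 5 (ABS): |-2|=2, |26|=26, |-42|=42, |24|=24, |10|=10, |-6|=6 -> [2, 26, 42, 24, 10, 6] (max |s|=42)
Stage 6 (DIFF): s[0]=2, 26-2=24, 42-26=16, 24-42=-18, 10-24=-14, 6-10=-4 -> [2, 24, 16, -18, -14, -4] (max |s|=24)
Overall max amplitude: 42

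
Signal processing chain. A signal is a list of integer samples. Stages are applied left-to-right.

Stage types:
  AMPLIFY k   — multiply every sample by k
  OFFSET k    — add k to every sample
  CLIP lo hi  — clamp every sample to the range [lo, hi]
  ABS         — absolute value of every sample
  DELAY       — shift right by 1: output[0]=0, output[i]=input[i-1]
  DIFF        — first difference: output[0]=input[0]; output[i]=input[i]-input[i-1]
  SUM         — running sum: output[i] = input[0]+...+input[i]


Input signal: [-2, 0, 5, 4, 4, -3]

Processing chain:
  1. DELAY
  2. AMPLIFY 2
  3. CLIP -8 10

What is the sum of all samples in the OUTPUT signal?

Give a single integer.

Answer: 22

Derivation:
Input: [-2, 0, 5, 4, 4, -3]
Stage 1 (DELAY): [0, -2, 0, 5, 4, 4] = [0, -2, 0, 5, 4, 4] -> [0, -2, 0, 5, 4, 4]
Stage 2 (AMPLIFY 2): 0*2=0, -2*2=-4, 0*2=0, 5*2=10, 4*2=8, 4*2=8 -> [0, -4, 0, 10, 8, 8]
Stage 3 (CLIP -8 10): clip(0,-8,10)=0, clip(-4,-8,10)=-4, clip(0,-8,10)=0, clip(10,-8,10)=10, clip(8,-8,10)=8, clip(8,-8,10)=8 -> [0, -4, 0, 10, 8, 8]
Output sum: 22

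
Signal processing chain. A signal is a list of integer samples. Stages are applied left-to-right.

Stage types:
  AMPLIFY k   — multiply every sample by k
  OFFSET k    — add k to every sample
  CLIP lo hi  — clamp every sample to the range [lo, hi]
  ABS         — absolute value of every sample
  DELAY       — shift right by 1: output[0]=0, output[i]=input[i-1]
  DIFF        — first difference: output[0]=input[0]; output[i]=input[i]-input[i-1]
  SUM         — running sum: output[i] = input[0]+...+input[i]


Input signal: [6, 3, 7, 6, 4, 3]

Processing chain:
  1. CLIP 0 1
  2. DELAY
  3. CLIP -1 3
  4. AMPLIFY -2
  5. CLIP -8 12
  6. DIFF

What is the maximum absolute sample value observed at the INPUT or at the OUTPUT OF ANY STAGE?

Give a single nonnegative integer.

Answer: 7

Derivation:
Input: [6, 3, 7, 6, 4, 3] (max |s|=7)
Stage 1 (CLIP 0 1): clip(6,0,1)=1, clip(3,0,1)=1, clip(7,0,1)=1, clip(6,0,1)=1, clip(4,0,1)=1, clip(3,0,1)=1 -> [1, 1, 1, 1, 1, 1] (max |s|=1)
Stage 2 (DELAY): [0, 1, 1, 1, 1, 1] = [0, 1, 1, 1, 1, 1] -> [0, 1, 1, 1, 1, 1] (max |s|=1)
Stage 3 (CLIP -1 3): clip(0,-1,3)=0, clip(1,-1,3)=1, clip(1,-1,3)=1, clip(1,-1,3)=1, clip(1,-1,3)=1, clip(1,-1,3)=1 -> [0, 1, 1, 1, 1, 1] (max |s|=1)
Stage 4 (AMPLIFY -2): 0*-2=0, 1*-2=-2, 1*-2=-2, 1*-2=-2, 1*-2=-2, 1*-2=-2 -> [0, -2, -2, -2, -2, -2] (max |s|=2)
Stage 5 (CLIP -8 12): clip(0,-8,12)=0, clip(-2,-8,12)=-2, clip(-2,-8,12)=-2, clip(-2,-8,12)=-2, clip(-2,-8,12)=-2, clip(-2,-8,12)=-2 -> [0, -2, -2, -2, -2, -2] (max |s|=2)
Stage 6 (DIFF): s[0]=0, -2-0=-2, -2--2=0, -2--2=0, -2--2=0, -2--2=0 -> [0, -2, 0, 0, 0, 0] (max |s|=2)
Overall max amplitude: 7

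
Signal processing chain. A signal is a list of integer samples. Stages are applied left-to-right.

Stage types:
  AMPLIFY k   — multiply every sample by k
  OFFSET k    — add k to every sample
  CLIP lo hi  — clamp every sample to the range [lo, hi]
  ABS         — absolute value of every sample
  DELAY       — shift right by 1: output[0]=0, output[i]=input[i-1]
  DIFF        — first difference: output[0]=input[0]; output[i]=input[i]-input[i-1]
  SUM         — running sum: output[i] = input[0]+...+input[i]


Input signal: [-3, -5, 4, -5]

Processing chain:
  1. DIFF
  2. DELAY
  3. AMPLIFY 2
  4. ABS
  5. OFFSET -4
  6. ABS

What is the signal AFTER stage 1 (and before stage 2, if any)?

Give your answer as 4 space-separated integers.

Input: [-3, -5, 4, -5]
Stage 1 (DIFF): s[0]=-3, -5--3=-2, 4--5=9, -5-4=-9 -> [-3, -2, 9, -9]

Answer: -3 -2 9 -9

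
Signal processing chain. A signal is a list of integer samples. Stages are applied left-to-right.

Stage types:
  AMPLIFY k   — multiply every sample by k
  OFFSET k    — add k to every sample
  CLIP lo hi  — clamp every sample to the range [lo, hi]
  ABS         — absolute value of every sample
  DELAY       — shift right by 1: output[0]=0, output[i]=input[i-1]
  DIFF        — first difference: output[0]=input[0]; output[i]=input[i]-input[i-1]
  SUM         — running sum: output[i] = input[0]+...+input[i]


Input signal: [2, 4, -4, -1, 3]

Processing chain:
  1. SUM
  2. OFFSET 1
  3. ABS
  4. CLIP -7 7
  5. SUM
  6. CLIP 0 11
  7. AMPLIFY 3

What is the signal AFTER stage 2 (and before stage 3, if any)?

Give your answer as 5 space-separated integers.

Answer: 3 7 3 2 5

Derivation:
Input: [2, 4, -4, -1, 3]
Stage 1 (SUM): sum[0..0]=2, sum[0..1]=6, sum[0..2]=2, sum[0..3]=1, sum[0..4]=4 -> [2, 6, 2, 1, 4]
Stage 2 (OFFSET 1): 2+1=3, 6+1=7, 2+1=3, 1+1=2, 4+1=5 -> [3, 7, 3, 2, 5]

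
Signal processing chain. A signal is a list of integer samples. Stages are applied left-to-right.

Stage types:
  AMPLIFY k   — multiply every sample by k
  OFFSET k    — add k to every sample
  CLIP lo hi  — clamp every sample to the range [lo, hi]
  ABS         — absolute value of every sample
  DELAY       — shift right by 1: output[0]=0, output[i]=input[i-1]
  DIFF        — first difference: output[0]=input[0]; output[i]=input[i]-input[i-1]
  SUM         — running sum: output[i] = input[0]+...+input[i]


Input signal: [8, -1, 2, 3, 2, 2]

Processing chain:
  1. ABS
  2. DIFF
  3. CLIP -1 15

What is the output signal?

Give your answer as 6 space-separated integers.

Input: [8, -1, 2, 3, 2, 2]
Stage 1 (ABS): |8|=8, |-1|=1, |2|=2, |3|=3, |2|=2, |2|=2 -> [8, 1, 2, 3, 2, 2]
Stage 2 (DIFF): s[0]=8, 1-8=-7, 2-1=1, 3-2=1, 2-3=-1, 2-2=0 -> [8, -7, 1, 1, -1, 0]
Stage 3 (CLIP -1 15): clip(8,-1,15)=8, clip(-7,-1,15)=-1, clip(1,-1,15)=1, clip(1,-1,15)=1, clip(-1,-1,15)=-1, clip(0,-1,15)=0 -> [8, -1, 1, 1, -1, 0]

Answer: 8 -1 1 1 -1 0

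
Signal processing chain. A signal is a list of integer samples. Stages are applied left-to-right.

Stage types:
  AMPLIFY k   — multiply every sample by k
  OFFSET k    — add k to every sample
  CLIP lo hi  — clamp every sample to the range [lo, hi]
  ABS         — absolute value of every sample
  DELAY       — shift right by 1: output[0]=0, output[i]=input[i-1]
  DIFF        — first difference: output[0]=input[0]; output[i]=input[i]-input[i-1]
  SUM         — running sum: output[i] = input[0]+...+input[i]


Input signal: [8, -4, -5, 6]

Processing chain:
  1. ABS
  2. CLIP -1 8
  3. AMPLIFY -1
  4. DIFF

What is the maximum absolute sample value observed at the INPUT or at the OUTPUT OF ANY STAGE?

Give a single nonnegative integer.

Input: [8, -4, -5, 6] (max |s|=8)
Stage 1 (ABS): |8|=8, |-4|=4, |-5|=5, |6|=6 -> [8, 4, 5, 6] (max |s|=8)
Stage 2 (CLIP -1 8): clip(8,-1,8)=8, clip(4,-1,8)=4, clip(5,-1,8)=5, clip(6,-1,8)=6 -> [8, 4, 5, 6] (max |s|=8)
Stage 3 (AMPLIFY -1): 8*-1=-8, 4*-1=-4, 5*-1=-5, 6*-1=-6 -> [-8, -4, -5, -6] (max |s|=8)
Stage 4 (DIFF): s[0]=-8, -4--8=4, -5--4=-1, -6--5=-1 -> [-8, 4, -1, -1] (max |s|=8)
Overall max amplitude: 8

Answer: 8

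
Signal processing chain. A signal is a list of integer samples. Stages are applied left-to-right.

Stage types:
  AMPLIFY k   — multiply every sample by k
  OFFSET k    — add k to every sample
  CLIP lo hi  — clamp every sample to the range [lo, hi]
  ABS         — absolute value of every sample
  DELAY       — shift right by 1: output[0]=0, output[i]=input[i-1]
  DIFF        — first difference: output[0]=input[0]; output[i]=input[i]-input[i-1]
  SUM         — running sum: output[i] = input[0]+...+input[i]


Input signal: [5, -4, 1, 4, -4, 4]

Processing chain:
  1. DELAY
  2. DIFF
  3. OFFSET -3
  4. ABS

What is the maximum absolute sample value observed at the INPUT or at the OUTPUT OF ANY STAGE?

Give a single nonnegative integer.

Answer: 12

Derivation:
Input: [5, -4, 1, 4, -4, 4] (max |s|=5)
Stage 1 (DELAY): [0, 5, -4, 1, 4, -4] = [0, 5, -4, 1, 4, -4] -> [0, 5, -4, 1, 4, -4] (max |s|=5)
Stage 2 (DIFF): s[0]=0, 5-0=5, -4-5=-9, 1--4=5, 4-1=3, -4-4=-8 -> [0, 5, -9, 5, 3, -8] (max |s|=9)
Stage 3 (OFFSET -3): 0+-3=-3, 5+-3=2, -9+-3=-12, 5+-3=2, 3+-3=0, -8+-3=-11 -> [-3, 2, -12, 2, 0, -11] (max |s|=12)
Stage 4 (ABS): |-3|=3, |2|=2, |-12|=12, |2|=2, |0|=0, |-11|=11 -> [3, 2, 12, 2, 0, 11] (max |s|=12)
Overall max amplitude: 12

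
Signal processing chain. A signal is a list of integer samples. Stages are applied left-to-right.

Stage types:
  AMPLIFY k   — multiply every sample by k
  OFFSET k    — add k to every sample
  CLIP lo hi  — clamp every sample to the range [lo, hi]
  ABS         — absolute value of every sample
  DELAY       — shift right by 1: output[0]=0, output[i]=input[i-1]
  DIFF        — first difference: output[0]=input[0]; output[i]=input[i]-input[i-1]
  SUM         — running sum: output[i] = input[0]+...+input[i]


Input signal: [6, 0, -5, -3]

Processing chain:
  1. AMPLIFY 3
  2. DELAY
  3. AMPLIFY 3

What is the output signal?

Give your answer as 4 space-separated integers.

Input: [6, 0, -5, -3]
Stage 1 (AMPLIFY 3): 6*3=18, 0*3=0, -5*3=-15, -3*3=-9 -> [18, 0, -15, -9]
Stage 2 (DELAY): [0, 18, 0, -15] = [0, 18, 0, -15] -> [0, 18, 0, -15]
Stage 3 (AMPLIFY 3): 0*3=0, 18*3=54, 0*3=0, -15*3=-45 -> [0, 54, 0, -45]

Answer: 0 54 0 -45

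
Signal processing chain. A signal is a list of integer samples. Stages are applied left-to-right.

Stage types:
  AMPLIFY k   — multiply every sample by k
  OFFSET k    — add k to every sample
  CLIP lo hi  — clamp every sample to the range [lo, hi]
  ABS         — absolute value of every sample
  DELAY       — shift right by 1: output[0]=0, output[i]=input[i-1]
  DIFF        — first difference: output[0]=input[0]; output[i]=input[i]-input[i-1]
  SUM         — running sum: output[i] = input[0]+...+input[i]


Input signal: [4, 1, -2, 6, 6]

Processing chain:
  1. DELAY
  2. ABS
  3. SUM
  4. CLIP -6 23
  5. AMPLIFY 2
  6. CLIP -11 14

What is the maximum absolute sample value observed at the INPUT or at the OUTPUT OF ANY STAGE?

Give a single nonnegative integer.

Answer: 26

Derivation:
Input: [4, 1, -2, 6, 6] (max |s|=6)
Stage 1 (DELAY): [0, 4, 1, -2, 6] = [0, 4, 1, -2, 6] -> [0, 4, 1, -2, 6] (max |s|=6)
Stage 2 (ABS): |0|=0, |4|=4, |1|=1, |-2|=2, |6|=6 -> [0, 4, 1, 2, 6] (max |s|=6)
Stage 3 (SUM): sum[0..0]=0, sum[0..1]=4, sum[0..2]=5, sum[0..3]=7, sum[0..4]=13 -> [0, 4, 5, 7, 13] (max |s|=13)
Stage 4 (CLIP -6 23): clip(0,-6,23)=0, clip(4,-6,23)=4, clip(5,-6,23)=5, clip(7,-6,23)=7, clip(13,-6,23)=13 -> [0, 4, 5, 7, 13] (max |s|=13)
Stage 5 (AMPLIFY 2): 0*2=0, 4*2=8, 5*2=10, 7*2=14, 13*2=26 -> [0, 8, 10, 14, 26] (max |s|=26)
Stage 6 (CLIP -11 14): clip(0,-11,14)=0, clip(8,-11,14)=8, clip(10,-11,14)=10, clip(14,-11,14)=14, clip(26,-11,14)=14 -> [0, 8, 10, 14, 14] (max |s|=14)
Overall max amplitude: 26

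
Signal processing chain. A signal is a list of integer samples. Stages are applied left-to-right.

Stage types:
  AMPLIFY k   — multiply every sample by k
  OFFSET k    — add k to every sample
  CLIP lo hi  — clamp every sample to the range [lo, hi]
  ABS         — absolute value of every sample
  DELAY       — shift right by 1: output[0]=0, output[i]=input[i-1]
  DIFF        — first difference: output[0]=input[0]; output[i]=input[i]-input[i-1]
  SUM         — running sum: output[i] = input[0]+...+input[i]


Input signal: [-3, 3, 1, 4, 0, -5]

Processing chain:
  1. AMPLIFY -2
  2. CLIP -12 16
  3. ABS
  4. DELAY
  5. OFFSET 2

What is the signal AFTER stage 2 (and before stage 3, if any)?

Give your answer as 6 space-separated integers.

Input: [-3, 3, 1, 4, 0, -5]
Stage 1 (AMPLIFY -2): -3*-2=6, 3*-2=-6, 1*-2=-2, 4*-2=-8, 0*-2=0, -5*-2=10 -> [6, -6, -2, -8, 0, 10]
Stage 2 (CLIP -12 16): clip(6,-12,16)=6, clip(-6,-12,16)=-6, clip(-2,-12,16)=-2, clip(-8,-12,16)=-8, clip(0,-12,16)=0, clip(10,-12,16)=10 -> [6, -6, -2, -8, 0, 10]

Answer: 6 -6 -2 -8 0 10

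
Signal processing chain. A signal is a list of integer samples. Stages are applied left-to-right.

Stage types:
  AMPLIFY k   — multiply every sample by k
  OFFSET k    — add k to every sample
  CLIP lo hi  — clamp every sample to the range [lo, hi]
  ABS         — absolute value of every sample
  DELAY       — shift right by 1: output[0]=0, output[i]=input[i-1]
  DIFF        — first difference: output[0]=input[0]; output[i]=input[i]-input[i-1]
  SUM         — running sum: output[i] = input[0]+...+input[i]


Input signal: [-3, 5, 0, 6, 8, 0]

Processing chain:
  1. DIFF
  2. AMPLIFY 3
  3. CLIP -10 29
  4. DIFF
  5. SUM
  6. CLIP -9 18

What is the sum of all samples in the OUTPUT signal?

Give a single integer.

Answer: 15

Derivation:
Input: [-3, 5, 0, 6, 8, 0]
Stage 1 (DIFF): s[0]=-3, 5--3=8, 0-5=-5, 6-0=6, 8-6=2, 0-8=-8 -> [-3, 8, -5, 6, 2, -8]
Stage 2 (AMPLIFY 3): -3*3=-9, 8*3=24, -5*3=-15, 6*3=18, 2*3=6, -8*3=-24 -> [-9, 24, -15, 18, 6, -24]
Stage 3 (CLIP -10 29): clip(-9,-10,29)=-9, clip(24,-10,29)=24, clip(-15,-10,29)=-10, clip(18,-10,29)=18, clip(6,-10,29)=6, clip(-24,-10,29)=-10 -> [-9, 24, -10, 18, 6, -10]
Stage 4 (DIFF): s[0]=-9, 24--9=33, -10-24=-34, 18--10=28, 6-18=-12, -10-6=-16 -> [-9, 33, -34, 28, -12, -16]
Stage 5 (SUM): sum[0..0]=-9, sum[0..1]=24, sum[0..2]=-10, sum[0..3]=18, sum[0..4]=6, sum[0..5]=-10 -> [-9, 24, -10, 18, 6, -10]
Stage 6 (CLIP -9 18): clip(-9,-9,18)=-9, clip(24,-9,18)=18, clip(-10,-9,18)=-9, clip(18,-9,18)=18, clip(6,-9,18)=6, clip(-10,-9,18)=-9 -> [-9, 18, -9, 18, 6, -9]
Output sum: 15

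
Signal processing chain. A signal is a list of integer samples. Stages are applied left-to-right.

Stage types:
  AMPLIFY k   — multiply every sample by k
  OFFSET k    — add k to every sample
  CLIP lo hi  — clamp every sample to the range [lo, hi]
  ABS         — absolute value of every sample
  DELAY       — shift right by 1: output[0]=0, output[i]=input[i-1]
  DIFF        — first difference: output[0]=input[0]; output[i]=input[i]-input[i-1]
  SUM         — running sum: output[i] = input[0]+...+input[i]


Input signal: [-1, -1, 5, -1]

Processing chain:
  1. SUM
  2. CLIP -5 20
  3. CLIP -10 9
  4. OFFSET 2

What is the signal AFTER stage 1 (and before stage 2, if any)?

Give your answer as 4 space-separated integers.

Answer: -1 -2 3 2

Derivation:
Input: [-1, -1, 5, -1]
Stage 1 (SUM): sum[0..0]=-1, sum[0..1]=-2, sum[0..2]=3, sum[0..3]=2 -> [-1, -2, 3, 2]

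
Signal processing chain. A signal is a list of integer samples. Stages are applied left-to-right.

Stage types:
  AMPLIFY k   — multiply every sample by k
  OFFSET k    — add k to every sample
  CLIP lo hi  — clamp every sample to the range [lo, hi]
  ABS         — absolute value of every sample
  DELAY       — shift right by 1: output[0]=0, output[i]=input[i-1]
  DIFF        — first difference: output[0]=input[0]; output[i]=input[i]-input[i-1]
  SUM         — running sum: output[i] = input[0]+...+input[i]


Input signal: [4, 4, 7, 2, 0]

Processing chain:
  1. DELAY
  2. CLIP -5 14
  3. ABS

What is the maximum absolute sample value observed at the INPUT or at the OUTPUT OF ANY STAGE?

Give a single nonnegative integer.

Input: [4, 4, 7, 2, 0] (max |s|=7)
Stage 1 (DELAY): [0, 4, 4, 7, 2] = [0, 4, 4, 7, 2] -> [0, 4, 4, 7, 2] (max |s|=7)
Stage 2 (CLIP -5 14): clip(0,-5,14)=0, clip(4,-5,14)=4, clip(4,-5,14)=4, clip(7,-5,14)=7, clip(2,-5,14)=2 -> [0, 4, 4, 7, 2] (max |s|=7)
Stage 3 (ABS): |0|=0, |4|=4, |4|=4, |7|=7, |2|=2 -> [0, 4, 4, 7, 2] (max |s|=7)
Overall max amplitude: 7

Answer: 7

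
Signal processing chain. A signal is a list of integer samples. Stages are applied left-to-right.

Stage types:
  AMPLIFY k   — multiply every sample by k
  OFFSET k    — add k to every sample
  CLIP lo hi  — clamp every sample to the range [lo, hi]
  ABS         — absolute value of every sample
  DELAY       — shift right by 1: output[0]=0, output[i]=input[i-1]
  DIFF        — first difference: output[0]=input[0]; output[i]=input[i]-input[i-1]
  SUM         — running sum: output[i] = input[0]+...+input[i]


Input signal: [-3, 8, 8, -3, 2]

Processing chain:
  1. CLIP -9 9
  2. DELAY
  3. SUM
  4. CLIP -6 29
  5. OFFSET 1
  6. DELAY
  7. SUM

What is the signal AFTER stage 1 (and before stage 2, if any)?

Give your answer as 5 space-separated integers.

Input: [-3, 8, 8, -3, 2]
Stage 1 (CLIP -9 9): clip(-3,-9,9)=-3, clip(8,-9,9)=8, clip(8,-9,9)=8, clip(-3,-9,9)=-3, clip(2,-9,9)=2 -> [-3, 8, 8, -3, 2]

Answer: -3 8 8 -3 2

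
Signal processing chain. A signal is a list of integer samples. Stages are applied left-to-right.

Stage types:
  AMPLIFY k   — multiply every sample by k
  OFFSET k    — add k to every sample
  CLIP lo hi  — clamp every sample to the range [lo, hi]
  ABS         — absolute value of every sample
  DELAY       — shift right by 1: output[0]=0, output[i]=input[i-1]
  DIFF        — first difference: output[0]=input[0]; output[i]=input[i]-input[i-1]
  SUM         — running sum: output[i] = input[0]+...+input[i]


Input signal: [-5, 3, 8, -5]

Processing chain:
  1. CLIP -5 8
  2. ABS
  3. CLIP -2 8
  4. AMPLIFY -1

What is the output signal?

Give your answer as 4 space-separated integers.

Answer: -5 -3 -8 -5

Derivation:
Input: [-5, 3, 8, -5]
Stage 1 (CLIP -5 8): clip(-5,-5,8)=-5, clip(3,-5,8)=3, clip(8,-5,8)=8, clip(-5,-5,8)=-5 -> [-5, 3, 8, -5]
Stage 2 (ABS): |-5|=5, |3|=3, |8|=8, |-5|=5 -> [5, 3, 8, 5]
Stage 3 (CLIP -2 8): clip(5,-2,8)=5, clip(3,-2,8)=3, clip(8,-2,8)=8, clip(5,-2,8)=5 -> [5, 3, 8, 5]
Stage 4 (AMPLIFY -1): 5*-1=-5, 3*-1=-3, 8*-1=-8, 5*-1=-5 -> [-5, -3, -8, -5]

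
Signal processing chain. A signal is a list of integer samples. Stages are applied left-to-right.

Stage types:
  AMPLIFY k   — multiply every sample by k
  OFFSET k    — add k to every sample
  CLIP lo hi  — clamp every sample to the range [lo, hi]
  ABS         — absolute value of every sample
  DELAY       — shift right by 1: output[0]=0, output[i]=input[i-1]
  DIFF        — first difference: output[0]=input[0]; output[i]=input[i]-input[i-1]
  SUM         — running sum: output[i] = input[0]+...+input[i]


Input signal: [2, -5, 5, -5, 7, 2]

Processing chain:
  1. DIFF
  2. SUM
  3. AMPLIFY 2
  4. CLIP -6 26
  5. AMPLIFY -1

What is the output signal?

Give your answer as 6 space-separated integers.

Input: [2, -5, 5, -5, 7, 2]
Stage 1 (DIFF): s[0]=2, -5-2=-7, 5--5=10, -5-5=-10, 7--5=12, 2-7=-5 -> [2, -7, 10, -10, 12, -5]
Stage 2 (SUM): sum[0..0]=2, sum[0..1]=-5, sum[0..2]=5, sum[0..3]=-5, sum[0..4]=7, sum[0..5]=2 -> [2, -5, 5, -5, 7, 2]
Stage 3 (AMPLIFY 2): 2*2=4, -5*2=-10, 5*2=10, -5*2=-10, 7*2=14, 2*2=4 -> [4, -10, 10, -10, 14, 4]
Stage 4 (CLIP -6 26): clip(4,-6,26)=4, clip(-10,-6,26)=-6, clip(10,-6,26)=10, clip(-10,-6,26)=-6, clip(14,-6,26)=14, clip(4,-6,26)=4 -> [4, -6, 10, -6, 14, 4]
Stage 5 (AMPLIFY -1): 4*-1=-4, -6*-1=6, 10*-1=-10, -6*-1=6, 14*-1=-14, 4*-1=-4 -> [-4, 6, -10, 6, -14, -4]

Answer: -4 6 -10 6 -14 -4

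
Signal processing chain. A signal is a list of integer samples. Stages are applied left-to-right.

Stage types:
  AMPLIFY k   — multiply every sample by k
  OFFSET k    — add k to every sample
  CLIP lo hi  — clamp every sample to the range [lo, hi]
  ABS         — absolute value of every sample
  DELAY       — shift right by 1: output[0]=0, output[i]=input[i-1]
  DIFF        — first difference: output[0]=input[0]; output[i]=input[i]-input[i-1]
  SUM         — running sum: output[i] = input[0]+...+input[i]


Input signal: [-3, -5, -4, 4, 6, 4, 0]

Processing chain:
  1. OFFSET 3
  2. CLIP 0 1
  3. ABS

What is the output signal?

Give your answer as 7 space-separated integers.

Answer: 0 0 0 1 1 1 1

Derivation:
Input: [-3, -5, -4, 4, 6, 4, 0]
Stage 1 (OFFSET 3): -3+3=0, -5+3=-2, -4+3=-1, 4+3=7, 6+3=9, 4+3=7, 0+3=3 -> [0, -2, -1, 7, 9, 7, 3]
Stage 2 (CLIP 0 1): clip(0,0,1)=0, clip(-2,0,1)=0, clip(-1,0,1)=0, clip(7,0,1)=1, clip(9,0,1)=1, clip(7,0,1)=1, clip(3,0,1)=1 -> [0, 0, 0, 1, 1, 1, 1]
Stage 3 (ABS): |0|=0, |0|=0, |0|=0, |1|=1, |1|=1, |1|=1, |1|=1 -> [0, 0, 0, 1, 1, 1, 1]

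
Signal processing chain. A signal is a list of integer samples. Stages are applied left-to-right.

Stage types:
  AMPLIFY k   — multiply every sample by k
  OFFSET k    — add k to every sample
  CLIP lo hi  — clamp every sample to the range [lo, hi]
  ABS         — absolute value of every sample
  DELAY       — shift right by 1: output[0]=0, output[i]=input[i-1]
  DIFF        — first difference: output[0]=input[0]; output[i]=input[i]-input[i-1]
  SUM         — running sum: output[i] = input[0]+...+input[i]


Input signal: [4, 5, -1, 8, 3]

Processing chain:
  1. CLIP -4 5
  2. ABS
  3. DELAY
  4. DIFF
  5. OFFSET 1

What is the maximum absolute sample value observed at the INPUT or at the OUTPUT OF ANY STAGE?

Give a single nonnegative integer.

Input: [4, 5, -1, 8, 3] (max |s|=8)
Stage 1 (CLIP -4 5): clip(4,-4,5)=4, clip(5,-4,5)=5, clip(-1,-4,5)=-1, clip(8,-4,5)=5, clip(3,-4,5)=3 -> [4, 5, -1, 5, 3] (max |s|=5)
Stage 2 (ABS): |4|=4, |5|=5, |-1|=1, |5|=5, |3|=3 -> [4, 5, 1, 5, 3] (max |s|=5)
Stage 3 (DELAY): [0, 4, 5, 1, 5] = [0, 4, 5, 1, 5] -> [0, 4, 5, 1, 5] (max |s|=5)
Stage 4 (DIFF): s[0]=0, 4-0=4, 5-4=1, 1-5=-4, 5-1=4 -> [0, 4, 1, -4, 4] (max |s|=4)
Stage 5 (OFFSET 1): 0+1=1, 4+1=5, 1+1=2, -4+1=-3, 4+1=5 -> [1, 5, 2, -3, 5] (max |s|=5)
Overall max amplitude: 8

Answer: 8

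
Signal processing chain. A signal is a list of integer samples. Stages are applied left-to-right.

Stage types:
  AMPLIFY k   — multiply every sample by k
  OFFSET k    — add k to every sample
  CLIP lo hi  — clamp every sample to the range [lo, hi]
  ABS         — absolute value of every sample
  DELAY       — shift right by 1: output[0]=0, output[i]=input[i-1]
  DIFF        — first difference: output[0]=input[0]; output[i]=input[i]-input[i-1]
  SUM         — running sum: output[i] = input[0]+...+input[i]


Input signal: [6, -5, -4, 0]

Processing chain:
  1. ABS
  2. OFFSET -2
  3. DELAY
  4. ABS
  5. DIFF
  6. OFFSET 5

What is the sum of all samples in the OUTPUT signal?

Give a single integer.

Input: [6, -5, -4, 0]
Stage 1 (ABS): |6|=6, |-5|=5, |-4|=4, |0|=0 -> [6, 5, 4, 0]
Stage 2 (OFFSET -2): 6+-2=4, 5+-2=3, 4+-2=2, 0+-2=-2 -> [4, 3, 2, -2]
Stage 3 (DELAY): [0, 4, 3, 2] = [0, 4, 3, 2] -> [0, 4, 3, 2]
Stage 4 (ABS): |0|=0, |4|=4, |3|=3, |2|=2 -> [0, 4, 3, 2]
Stage 5 (DIFF): s[0]=0, 4-0=4, 3-4=-1, 2-3=-1 -> [0, 4, -1, -1]
Stage 6 (OFFSET 5): 0+5=5, 4+5=9, -1+5=4, -1+5=4 -> [5, 9, 4, 4]
Output sum: 22

Answer: 22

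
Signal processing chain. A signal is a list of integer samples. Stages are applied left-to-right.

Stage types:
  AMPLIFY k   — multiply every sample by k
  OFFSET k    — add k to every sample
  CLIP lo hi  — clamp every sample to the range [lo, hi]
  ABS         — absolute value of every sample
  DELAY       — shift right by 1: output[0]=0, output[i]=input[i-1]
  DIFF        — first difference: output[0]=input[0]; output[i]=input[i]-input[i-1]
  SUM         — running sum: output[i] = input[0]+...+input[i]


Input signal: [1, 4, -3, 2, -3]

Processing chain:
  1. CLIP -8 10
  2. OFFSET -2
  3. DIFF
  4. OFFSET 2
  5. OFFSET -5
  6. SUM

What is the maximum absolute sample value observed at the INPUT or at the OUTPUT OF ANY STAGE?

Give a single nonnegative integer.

Input: [1, 4, -3, 2, -3] (max |s|=4)
Stage 1 (CLIP -8 10): clip(1,-8,10)=1, clip(4,-8,10)=4, clip(-3,-8,10)=-3, clip(2,-8,10)=2, clip(-3,-8,10)=-3 -> [1, 4, -3, 2, -3] (max |s|=4)
Stage 2 (OFFSET -2): 1+-2=-1, 4+-2=2, -3+-2=-5, 2+-2=0, -3+-2=-5 -> [-1, 2, -5, 0, -5] (max |s|=5)
Stage 3 (DIFF): s[0]=-1, 2--1=3, -5-2=-7, 0--5=5, -5-0=-5 -> [-1, 3, -7, 5, -5] (max |s|=7)
Stage 4 (OFFSET 2): -1+2=1, 3+2=5, -7+2=-5, 5+2=7, -5+2=-3 -> [1, 5, -5, 7, -3] (max |s|=7)
Stage 5 (OFFSET -5): 1+-5=-4, 5+-5=0, -5+-5=-10, 7+-5=2, -3+-5=-8 -> [-4, 0, -10, 2, -8] (max |s|=10)
Stage 6 (SUM): sum[0..0]=-4, sum[0..1]=-4, sum[0..2]=-14, sum[0..3]=-12, sum[0..4]=-20 -> [-4, -4, -14, -12, -20] (max |s|=20)
Overall max amplitude: 20

Answer: 20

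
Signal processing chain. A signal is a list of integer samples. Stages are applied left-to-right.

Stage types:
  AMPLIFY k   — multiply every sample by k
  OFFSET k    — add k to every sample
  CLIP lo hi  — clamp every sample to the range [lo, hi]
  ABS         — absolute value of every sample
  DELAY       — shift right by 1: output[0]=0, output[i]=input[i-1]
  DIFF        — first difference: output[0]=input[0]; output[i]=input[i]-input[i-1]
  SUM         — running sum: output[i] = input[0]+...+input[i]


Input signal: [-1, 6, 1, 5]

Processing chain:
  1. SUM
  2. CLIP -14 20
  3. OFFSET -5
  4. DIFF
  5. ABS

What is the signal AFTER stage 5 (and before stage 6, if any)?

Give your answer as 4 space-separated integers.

Answer: 6 6 1 5

Derivation:
Input: [-1, 6, 1, 5]
Stage 1 (SUM): sum[0..0]=-1, sum[0..1]=5, sum[0..2]=6, sum[0..3]=11 -> [-1, 5, 6, 11]
Stage 2 (CLIP -14 20): clip(-1,-14,20)=-1, clip(5,-14,20)=5, clip(6,-14,20)=6, clip(11,-14,20)=11 -> [-1, 5, 6, 11]
Stage 3 (OFFSET -5): -1+-5=-6, 5+-5=0, 6+-5=1, 11+-5=6 -> [-6, 0, 1, 6]
Stage 4 (DIFF): s[0]=-6, 0--6=6, 1-0=1, 6-1=5 -> [-6, 6, 1, 5]
Stage 5 (ABS): |-6|=6, |6|=6, |1|=1, |5|=5 -> [6, 6, 1, 5]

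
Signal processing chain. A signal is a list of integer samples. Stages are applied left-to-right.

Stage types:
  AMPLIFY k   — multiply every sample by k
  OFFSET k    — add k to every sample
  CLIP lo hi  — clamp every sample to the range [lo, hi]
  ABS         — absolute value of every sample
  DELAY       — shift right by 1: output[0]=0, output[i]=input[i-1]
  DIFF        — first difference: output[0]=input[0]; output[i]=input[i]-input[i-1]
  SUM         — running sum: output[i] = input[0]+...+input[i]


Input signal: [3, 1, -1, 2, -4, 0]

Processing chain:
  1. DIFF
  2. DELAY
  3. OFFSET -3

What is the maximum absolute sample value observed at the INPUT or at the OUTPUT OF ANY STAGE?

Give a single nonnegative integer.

Input: [3, 1, -1, 2, -4, 0] (max |s|=4)
Stage 1 (DIFF): s[0]=3, 1-3=-2, -1-1=-2, 2--1=3, -4-2=-6, 0--4=4 -> [3, -2, -2, 3, -6, 4] (max |s|=6)
Stage 2 (DELAY): [0, 3, -2, -2, 3, -6] = [0, 3, -2, -2, 3, -6] -> [0, 3, -2, -2, 3, -6] (max |s|=6)
Stage 3 (OFFSET -3): 0+-3=-3, 3+-3=0, -2+-3=-5, -2+-3=-5, 3+-3=0, -6+-3=-9 -> [-3, 0, -5, -5, 0, -9] (max |s|=9)
Overall max amplitude: 9

Answer: 9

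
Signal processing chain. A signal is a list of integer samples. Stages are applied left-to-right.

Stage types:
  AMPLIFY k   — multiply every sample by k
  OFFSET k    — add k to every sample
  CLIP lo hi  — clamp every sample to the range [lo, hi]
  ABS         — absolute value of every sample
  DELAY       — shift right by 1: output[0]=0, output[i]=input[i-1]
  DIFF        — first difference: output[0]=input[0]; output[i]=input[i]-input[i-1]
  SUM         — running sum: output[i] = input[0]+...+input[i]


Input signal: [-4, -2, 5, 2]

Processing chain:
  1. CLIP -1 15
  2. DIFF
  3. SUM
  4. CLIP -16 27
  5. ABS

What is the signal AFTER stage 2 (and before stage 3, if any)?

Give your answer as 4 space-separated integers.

Input: [-4, -2, 5, 2]
Stage 1 (CLIP -1 15): clip(-4,-1,15)=-1, clip(-2,-1,15)=-1, clip(5,-1,15)=5, clip(2,-1,15)=2 -> [-1, -1, 5, 2]
Stage 2 (DIFF): s[0]=-1, -1--1=0, 5--1=6, 2-5=-3 -> [-1, 0, 6, -3]

Answer: -1 0 6 -3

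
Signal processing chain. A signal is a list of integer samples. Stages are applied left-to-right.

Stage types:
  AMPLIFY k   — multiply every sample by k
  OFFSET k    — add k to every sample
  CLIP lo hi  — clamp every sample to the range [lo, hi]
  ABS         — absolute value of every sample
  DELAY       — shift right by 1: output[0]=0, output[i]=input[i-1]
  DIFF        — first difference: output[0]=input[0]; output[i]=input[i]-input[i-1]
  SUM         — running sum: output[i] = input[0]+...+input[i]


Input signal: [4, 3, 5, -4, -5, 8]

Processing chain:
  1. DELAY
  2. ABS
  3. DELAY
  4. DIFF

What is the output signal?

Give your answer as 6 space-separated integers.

Answer: 0 0 4 -1 2 -1

Derivation:
Input: [4, 3, 5, -4, -5, 8]
Stage 1 (DELAY): [0, 4, 3, 5, -4, -5] = [0, 4, 3, 5, -4, -5] -> [0, 4, 3, 5, -4, -5]
Stage 2 (ABS): |0|=0, |4|=4, |3|=3, |5|=5, |-4|=4, |-5|=5 -> [0, 4, 3, 5, 4, 5]
Stage 3 (DELAY): [0, 0, 4, 3, 5, 4] = [0, 0, 4, 3, 5, 4] -> [0, 0, 4, 3, 5, 4]
Stage 4 (DIFF): s[0]=0, 0-0=0, 4-0=4, 3-4=-1, 5-3=2, 4-5=-1 -> [0, 0, 4, -1, 2, -1]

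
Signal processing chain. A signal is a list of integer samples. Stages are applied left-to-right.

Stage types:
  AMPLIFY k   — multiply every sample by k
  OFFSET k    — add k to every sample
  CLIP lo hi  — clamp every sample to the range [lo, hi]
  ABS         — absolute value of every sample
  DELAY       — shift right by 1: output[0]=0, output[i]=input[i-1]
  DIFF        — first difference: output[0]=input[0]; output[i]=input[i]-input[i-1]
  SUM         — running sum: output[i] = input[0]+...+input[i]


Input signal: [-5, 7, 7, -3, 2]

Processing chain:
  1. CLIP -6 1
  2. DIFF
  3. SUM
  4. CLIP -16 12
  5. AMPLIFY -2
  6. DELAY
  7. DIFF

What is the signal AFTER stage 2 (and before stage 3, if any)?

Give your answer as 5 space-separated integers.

Answer: -5 6 0 -4 4

Derivation:
Input: [-5, 7, 7, -3, 2]
Stage 1 (CLIP -6 1): clip(-5,-6,1)=-5, clip(7,-6,1)=1, clip(7,-6,1)=1, clip(-3,-6,1)=-3, clip(2,-6,1)=1 -> [-5, 1, 1, -3, 1]
Stage 2 (DIFF): s[0]=-5, 1--5=6, 1-1=0, -3-1=-4, 1--3=4 -> [-5, 6, 0, -4, 4]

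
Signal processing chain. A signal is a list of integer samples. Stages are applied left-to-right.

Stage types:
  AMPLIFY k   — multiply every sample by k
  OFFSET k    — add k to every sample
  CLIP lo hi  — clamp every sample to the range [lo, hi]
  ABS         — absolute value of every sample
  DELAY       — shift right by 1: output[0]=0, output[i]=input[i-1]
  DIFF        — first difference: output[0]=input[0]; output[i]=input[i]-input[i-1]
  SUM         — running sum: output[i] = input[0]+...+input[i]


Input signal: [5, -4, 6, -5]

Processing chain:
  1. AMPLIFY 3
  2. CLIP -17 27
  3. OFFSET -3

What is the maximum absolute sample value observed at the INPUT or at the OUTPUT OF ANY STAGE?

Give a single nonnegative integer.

Input: [5, -4, 6, -5] (max |s|=6)
Stage 1 (AMPLIFY 3): 5*3=15, -4*3=-12, 6*3=18, -5*3=-15 -> [15, -12, 18, -15] (max |s|=18)
Stage 2 (CLIP -17 27): clip(15,-17,27)=15, clip(-12,-17,27)=-12, clip(18,-17,27)=18, clip(-15,-17,27)=-15 -> [15, -12, 18, -15] (max |s|=18)
Stage 3 (OFFSET -3): 15+-3=12, -12+-3=-15, 18+-3=15, -15+-3=-18 -> [12, -15, 15, -18] (max |s|=18)
Overall max amplitude: 18

Answer: 18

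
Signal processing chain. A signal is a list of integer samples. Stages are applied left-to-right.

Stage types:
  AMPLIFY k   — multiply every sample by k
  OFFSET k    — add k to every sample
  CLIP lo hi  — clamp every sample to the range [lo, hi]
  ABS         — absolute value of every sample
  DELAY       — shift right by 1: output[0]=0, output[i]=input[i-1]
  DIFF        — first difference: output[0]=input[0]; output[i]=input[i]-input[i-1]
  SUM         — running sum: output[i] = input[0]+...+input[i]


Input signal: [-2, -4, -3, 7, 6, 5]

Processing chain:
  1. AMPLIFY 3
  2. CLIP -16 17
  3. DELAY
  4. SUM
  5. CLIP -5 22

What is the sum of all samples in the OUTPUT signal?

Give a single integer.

Input: [-2, -4, -3, 7, 6, 5]
Stage 1 (AMPLIFY 3): -2*3=-6, -4*3=-12, -3*3=-9, 7*3=21, 6*3=18, 5*3=15 -> [-6, -12, -9, 21, 18, 15]
Stage 2 (CLIP -16 17): clip(-6,-16,17)=-6, clip(-12,-16,17)=-12, clip(-9,-16,17)=-9, clip(21,-16,17)=17, clip(18,-16,17)=17, clip(15,-16,17)=15 -> [-6, -12, -9, 17, 17, 15]
Stage 3 (DELAY): [0, -6, -12, -9, 17, 17] = [0, -6, -12, -9, 17, 17] -> [0, -6, -12, -9, 17, 17]
Stage 4 (SUM): sum[0..0]=0, sum[0..1]=-6, sum[0..2]=-18, sum[0..3]=-27, sum[0..4]=-10, sum[0..5]=7 -> [0, -6, -18, -27, -10, 7]
Stage 5 (CLIP -5 22): clip(0,-5,22)=0, clip(-6,-5,22)=-5, clip(-18,-5,22)=-5, clip(-27,-5,22)=-5, clip(-10,-5,22)=-5, clip(7,-5,22)=7 -> [0, -5, -5, -5, -5, 7]
Output sum: -13

Answer: -13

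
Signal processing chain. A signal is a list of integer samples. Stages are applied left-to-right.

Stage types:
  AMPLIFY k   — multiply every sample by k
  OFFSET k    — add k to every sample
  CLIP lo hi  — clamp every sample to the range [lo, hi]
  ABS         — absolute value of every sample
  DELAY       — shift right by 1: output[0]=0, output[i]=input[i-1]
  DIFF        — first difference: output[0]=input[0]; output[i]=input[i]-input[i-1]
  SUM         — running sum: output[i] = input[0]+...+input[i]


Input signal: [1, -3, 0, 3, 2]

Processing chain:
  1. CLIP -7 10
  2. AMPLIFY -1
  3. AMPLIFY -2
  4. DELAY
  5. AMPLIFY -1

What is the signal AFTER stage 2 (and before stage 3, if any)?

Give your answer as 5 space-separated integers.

Answer: -1 3 0 -3 -2

Derivation:
Input: [1, -3, 0, 3, 2]
Stage 1 (CLIP -7 10): clip(1,-7,10)=1, clip(-3,-7,10)=-3, clip(0,-7,10)=0, clip(3,-7,10)=3, clip(2,-7,10)=2 -> [1, -3, 0, 3, 2]
Stage 2 (AMPLIFY -1): 1*-1=-1, -3*-1=3, 0*-1=0, 3*-1=-3, 2*-1=-2 -> [-1, 3, 0, -3, -2]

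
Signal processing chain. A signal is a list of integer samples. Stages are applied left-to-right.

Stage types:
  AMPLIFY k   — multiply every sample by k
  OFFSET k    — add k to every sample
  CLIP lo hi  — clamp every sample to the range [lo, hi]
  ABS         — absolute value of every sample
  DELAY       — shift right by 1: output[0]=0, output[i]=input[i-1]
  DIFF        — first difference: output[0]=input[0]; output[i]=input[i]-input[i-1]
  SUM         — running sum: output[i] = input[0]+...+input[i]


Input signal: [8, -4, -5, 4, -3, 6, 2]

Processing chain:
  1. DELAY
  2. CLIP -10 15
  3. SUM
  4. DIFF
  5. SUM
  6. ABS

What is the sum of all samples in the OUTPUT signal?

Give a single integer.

Input: [8, -4, -5, 4, -3, 6, 2]
Stage 1 (DELAY): [0, 8, -4, -5, 4, -3, 6] = [0, 8, -4, -5, 4, -3, 6] -> [0, 8, -4, -5, 4, -3, 6]
Stage 2 (CLIP -10 15): clip(0,-10,15)=0, clip(8,-10,15)=8, clip(-4,-10,15)=-4, clip(-5,-10,15)=-5, clip(4,-10,15)=4, clip(-3,-10,15)=-3, clip(6,-10,15)=6 -> [0, 8, -4, -5, 4, -3, 6]
Stage 3 (SUM): sum[0..0]=0, sum[0..1]=8, sum[0..2]=4, sum[0..3]=-1, sum[0..4]=3, sum[0..5]=0, sum[0..6]=6 -> [0, 8, 4, -1, 3, 0, 6]
Stage 4 (DIFF): s[0]=0, 8-0=8, 4-8=-4, -1-4=-5, 3--1=4, 0-3=-3, 6-0=6 -> [0, 8, -4, -5, 4, -3, 6]
Stage 5 (SUM): sum[0..0]=0, sum[0..1]=8, sum[0..2]=4, sum[0..3]=-1, sum[0..4]=3, sum[0..5]=0, sum[0..6]=6 -> [0, 8, 4, -1, 3, 0, 6]
Stage 6 (ABS): |0|=0, |8|=8, |4|=4, |-1|=1, |3|=3, |0|=0, |6|=6 -> [0, 8, 4, 1, 3, 0, 6]
Output sum: 22

Answer: 22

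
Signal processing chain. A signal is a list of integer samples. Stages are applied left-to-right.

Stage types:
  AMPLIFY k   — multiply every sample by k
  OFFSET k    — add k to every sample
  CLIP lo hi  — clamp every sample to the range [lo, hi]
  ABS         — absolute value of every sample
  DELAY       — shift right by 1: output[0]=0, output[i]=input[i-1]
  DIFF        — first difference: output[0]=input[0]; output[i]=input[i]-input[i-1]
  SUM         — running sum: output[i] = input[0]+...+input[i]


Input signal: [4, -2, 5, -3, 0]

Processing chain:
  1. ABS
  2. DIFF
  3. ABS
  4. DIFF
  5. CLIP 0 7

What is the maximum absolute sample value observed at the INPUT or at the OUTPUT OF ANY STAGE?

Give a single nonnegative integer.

Answer: 5

Derivation:
Input: [4, -2, 5, -3, 0] (max |s|=5)
Stage 1 (ABS): |4|=4, |-2|=2, |5|=5, |-3|=3, |0|=0 -> [4, 2, 5, 3, 0] (max |s|=5)
Stage 2 (DIFF): s[0]=4, 2-4=-2, 5-2=3, 3-5=-2, 0-3=-3 -> [4, -2, 3, -2, -3] (max |s|=4)
Stage 3 (ABS): |4|=4, |-2|=2, |3|=3, |-2|=2, |-3|=3 -> [4, 2, 3, 2, 3] (max |s|=4)
Stage 4 (DIFF): s[0]=4, 2-4=-2, 3-2=1, 2-3=-1, 3-2=1 -> [4, -2, 1, -1, 1] (max |s|=4)
Stage 5 (CLIP 0 7): clip(4,0,7)=4, clip(-2,0,7)=0, clip(1,0,7)=1, clip(-1,0,7)=0, clip(1,0,7)=1 -> [4, 0, 1, 0, 1] (max |s|=4)
Overall max amplitude: 5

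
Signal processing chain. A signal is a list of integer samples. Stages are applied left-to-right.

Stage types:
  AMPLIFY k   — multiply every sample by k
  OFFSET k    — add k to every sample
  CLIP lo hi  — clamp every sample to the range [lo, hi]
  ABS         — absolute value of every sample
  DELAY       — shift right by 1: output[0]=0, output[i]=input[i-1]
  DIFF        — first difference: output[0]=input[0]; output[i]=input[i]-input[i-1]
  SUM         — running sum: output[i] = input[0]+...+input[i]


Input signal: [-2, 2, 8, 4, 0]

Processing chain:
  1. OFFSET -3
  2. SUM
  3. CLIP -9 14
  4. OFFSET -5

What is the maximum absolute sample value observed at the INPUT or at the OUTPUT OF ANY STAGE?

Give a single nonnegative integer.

Input: [-2, 2, 8, 4, 0] (max |s|=8)
Stage 1 (OFFSET -3): -2+-3=-5, 2+-3=-1, 8+-3=5, 4+-3=1, 0+-3=-3 -> [-5, -1, 5, 1, -3] (max |s|=5)
Stage 2 (SUM): sum[0..0]=-5, sum[0..1]=-6, sum[0..2]=-1, sum[0..3]=0, sum[0..4]=-3 -> [-5, -6, -1, 0, -3] (max |s|=6)
Stage 3 (CLIP -9 14): clip(-5,-9,14)=-5, clip(-6,-9,14)=-6, clip(-1,-9,14)=-1, clip(0,-9,14)=0, clip(-3,-9,14)=-3 -> [-5, -6, -1, 0, -3] (max |s|=6)
Stage 4 (OFFSET -5): -5+-5=-10, -6+-5=-11, -1+-5=-6, 0+-5=-5, -3+-5=-8 -> [-10, -11, -6, -5, -8] (max |s|=11)
Overall max amplitude: 11

Answer: 11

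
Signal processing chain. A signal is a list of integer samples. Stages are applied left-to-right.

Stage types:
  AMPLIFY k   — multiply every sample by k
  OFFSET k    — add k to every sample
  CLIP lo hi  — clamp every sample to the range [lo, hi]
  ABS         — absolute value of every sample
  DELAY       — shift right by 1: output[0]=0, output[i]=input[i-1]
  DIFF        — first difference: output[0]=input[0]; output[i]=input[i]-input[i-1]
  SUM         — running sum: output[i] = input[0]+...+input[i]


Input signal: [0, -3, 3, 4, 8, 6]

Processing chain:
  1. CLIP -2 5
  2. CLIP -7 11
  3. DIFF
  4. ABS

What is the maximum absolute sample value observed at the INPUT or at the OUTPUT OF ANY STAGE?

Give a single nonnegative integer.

Answer: 8

Derivation:
Input: [0, -3, 3, 4, 8, 6] (max |s|=8)
Stage 1 (CLIP -2 5): clip(0,-2,5)=0, clip(-3,-2,5)=-2, clip(3,-2,5)=3, clip(4,-2,5)=4, clip(8,-2,5)=5, clip(6,-2,5)=5 -> [0, -2, 3, 4, 5, 5] (max |s|=5)
Stage 2 (CLIP -7 11): clip(0,-7,11)=0, clip(-2,-7,11)=-2, clip(3,-7,11)=3, clip(4,-7,11)=4, clip(5,-7,11)=5, clip(5,-7,11)=5 -> [0, -2, 3, 4, 5, 5] (max |s|=5)
Stage 3 (DIFF): s[0]=0, -2-0=-2, 3--2=5, 4-3=1, 5-4=1, 5-5=0 -> [0, -2, 5, 1, 1, 0] (max |s|=5)
Stage 4 (ABS): |0|=0, |-2|=2, |5|=5, |1|=1, |1|=1, |0|=0 -> [0, 2, 5, 1, 1, 0] (max |s|=5)
Overall max amplitude: 8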